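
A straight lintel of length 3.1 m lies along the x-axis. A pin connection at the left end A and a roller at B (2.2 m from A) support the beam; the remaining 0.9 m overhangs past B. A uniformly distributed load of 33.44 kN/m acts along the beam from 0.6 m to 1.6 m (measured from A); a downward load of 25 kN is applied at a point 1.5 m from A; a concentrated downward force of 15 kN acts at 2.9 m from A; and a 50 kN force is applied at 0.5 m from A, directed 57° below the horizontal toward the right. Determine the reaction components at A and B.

A_x = -27.23 kN, A_y = 52.30 kN, B_y = 63.07 kN

Resultant of the distributed load: 33.44 × 1 = 33.44 kN at 1.1 m from A.
Moments about A: B_y·2.2 − (33.44·1)·1.1 − 25·1.5 − 15·2.9 − 50·sin57°·0.5 = 0 → B_y = 138.751/2.2 = 63.0686 ≈ 63.07 kN.
ΣF_y = 0: A_y + 63.0686 − 33.44·1 − 25 − 15 − 50·sin57° = 0 → A_y = 52.30 kN.
ΣF_x = 0: A_x + 50·cos57° = 0 → A_x = -27.23 kN.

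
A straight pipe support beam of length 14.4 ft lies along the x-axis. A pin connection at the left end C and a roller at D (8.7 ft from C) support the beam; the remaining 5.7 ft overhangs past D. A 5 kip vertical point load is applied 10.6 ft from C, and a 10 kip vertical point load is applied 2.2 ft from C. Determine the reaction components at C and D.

C_x = 0, C_y = 6.379 kip, D_y = 8.621 kip

ΣM about C: D_y·8.7 − 5·10.6 − 10·2.2 = 0 → D_y = 75/8.7 = 8.62069 ≈ 8.621 kip.
ΣF_y = 0: C_y + 8.62069 − 5 − 10 = 0 → C_y = 6.379 kip.
ΣF_x = 0: no horizontal applied forces, so C_x = 0.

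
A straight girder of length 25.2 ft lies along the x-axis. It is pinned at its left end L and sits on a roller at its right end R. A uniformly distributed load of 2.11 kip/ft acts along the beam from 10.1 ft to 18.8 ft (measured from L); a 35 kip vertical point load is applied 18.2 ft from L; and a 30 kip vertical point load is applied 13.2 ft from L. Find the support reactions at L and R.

L_x = 0, L_y = 31.84 kip, R_y = 51.52 kip

Resultant of the distributed load: 2.11 × 8.7 = 18.357 kip at 14.45 ft from L.
Taking moments about L: R_y·25.2 − (2.11·8.7)·14.45 − 35·18.2 − 30·13.2 = 0 → R_y = 1298.25865/25.2 = 51.5182 ≈ 51.52 kip.
ΣF_y = 0: L_y + 51.5182 − 2.11·8.7 − 35 − 30 = 0 → L_y = 31.84 kip.
ΣF_x = 0: no horizontal applied forces, so L_x = 0.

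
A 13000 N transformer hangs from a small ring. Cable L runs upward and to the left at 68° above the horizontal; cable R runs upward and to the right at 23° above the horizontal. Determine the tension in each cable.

ΣF_x = 0: −T_L·cos68° + T_R·cos23° = 0 → T_R = 0.406958·T_L.
ΣF_y = 0: T_L·sin68° + T_R·sin23° = 13000.
Substitute: T_L·(0.927184 + 0.406958·0.390731) = 13000 → T_L = 11968.4 ≈ 11970 N.
Then T_R = 0.406958 × 11968.4 = 4871 N.

T_L = 11970 N, T_R = 4871 N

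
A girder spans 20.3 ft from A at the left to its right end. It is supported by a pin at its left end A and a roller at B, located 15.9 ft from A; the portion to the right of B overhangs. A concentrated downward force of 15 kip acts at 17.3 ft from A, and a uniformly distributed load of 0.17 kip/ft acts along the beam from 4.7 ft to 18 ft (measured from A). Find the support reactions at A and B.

Resultant of the distributed load: 0.17 × 13.3 = 2.261 kip at 11.35 ft from A.
ΣM about A: B_y·15.9 − 15·17.3 − (0.17·13.3)·11.35 = 0 → B_y = 285.16235/15.9 = 17.9347 ≈ 17.93 kip.
ΣF_y = 0: A_y + 17.9347 − 15 − 0.17·13.3 = 0 → A_y = -0.6737 kip.
ΣF_x = 0: no horizontal applied forces, so A_x = 0.

A_x = 0, A_y = -0.6737 kip, B_y = 17.93 kip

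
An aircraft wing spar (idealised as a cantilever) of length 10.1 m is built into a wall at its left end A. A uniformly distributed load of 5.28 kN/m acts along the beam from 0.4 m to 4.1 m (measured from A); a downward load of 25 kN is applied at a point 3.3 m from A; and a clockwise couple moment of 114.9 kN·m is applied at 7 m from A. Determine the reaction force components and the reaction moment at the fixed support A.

Resultant of the distributed load: 5.28 × 3.7 = 19.536 kN at 2.25 m from A.
ΣF_x = 0: A_x = 0.
ΣF_y = 0: A_y − 5.28·3.7 − 25 = 0 → A_y = 44.54 kN.
ΣM about A: M_A − (5.28·3.7)·2.25 − 25·3.3 − 114.9 = 0 → M_A = 241.4 kN·m.

A_x = 0, A_y = 44.54 kN, M_A = 241.4 kN·m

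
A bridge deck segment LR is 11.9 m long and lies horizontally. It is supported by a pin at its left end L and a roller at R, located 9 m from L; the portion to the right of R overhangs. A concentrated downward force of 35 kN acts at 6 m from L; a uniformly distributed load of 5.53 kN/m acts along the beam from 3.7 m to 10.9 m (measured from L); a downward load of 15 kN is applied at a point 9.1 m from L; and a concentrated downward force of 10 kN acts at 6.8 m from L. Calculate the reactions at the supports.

Resultant of the distributed load: 5.53 × 7.2 = 39.816 kN at 7.3 m from L.
ΣM about L: R_y·9 − 35·6 − (5.53·7.2)·7.3 − 15·9.1 − 10·6.8 = 0 → R_y = 705.1568/9 = 78.3508 ≈ 78.35 kN.
ΣF_y = 0: L_y + 78.3508 − 35 − 5.53·7.2 − 15 − 10 = 0 → L_y = 21.47 kN.
ΣF_x = 0: no horizontal applied forces, so L_x = 0.

L_x = 0, L_y = 21.47 kN, R_y = 78.35 kN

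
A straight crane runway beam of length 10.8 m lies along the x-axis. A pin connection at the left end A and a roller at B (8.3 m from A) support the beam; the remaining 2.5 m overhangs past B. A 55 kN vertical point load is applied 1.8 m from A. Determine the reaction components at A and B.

A_x = 0, A_y = 43.07 kN, B_y = 11.93 kN

ΣM about A: B_y·8.3 − 55·1.8 = 0 → B_y = 99/8.3 = 11.9277 ≈ 11.93 kN.
ΣF_y = 0: A_y + 11.9277 − 55 = 0 → A_y = 43.07 kN.
ΣF_x = 0: no horizontal applied forces, so A_x = 0.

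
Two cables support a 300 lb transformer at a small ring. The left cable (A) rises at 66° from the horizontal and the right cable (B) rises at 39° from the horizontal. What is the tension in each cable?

ΣF_x = 0: −T_A·cos66° + T_B·cos39° = 0 → T_B = 0.523372·T_A.
ΣF_y = 0: T_A·sin66° + T_B·sin39° = 300.
Substitute: T_A·(0.913545 + 0.523372·0.62932) = 300 → T_A = 241.368 ≈ 241.4 lb.
Then T_B = 0.523372 × 241.368 = 126.3 lb.

T_A = 241.4 lb, T_B = 126.3 lb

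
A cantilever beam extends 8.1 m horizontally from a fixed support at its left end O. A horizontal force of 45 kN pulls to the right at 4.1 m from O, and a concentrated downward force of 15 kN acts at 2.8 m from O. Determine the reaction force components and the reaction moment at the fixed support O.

O_x = -45.00 kN, O_y = 15.00 kN, M_O = 42.00 kN·m

ΣF_x = 0: O_x + 45 = 0 → O_x = -45.00 kN.
ΣF_y = 0: O_y − 15 = 0 → O_y = 15.00 kN.
ΣM about O: M_O − 15·2.8 = 0 → M_O = 42.00 kN·m.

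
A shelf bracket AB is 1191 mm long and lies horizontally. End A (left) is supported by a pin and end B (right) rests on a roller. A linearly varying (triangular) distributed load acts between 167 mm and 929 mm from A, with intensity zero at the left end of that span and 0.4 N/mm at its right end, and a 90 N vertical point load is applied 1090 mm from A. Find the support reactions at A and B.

A_x = 0, A_y = 73.66 N, B_y = 168.7 N

Resultant of the triangular load: ½ × 0.4 × 762 = 152.4 N, acting at 675 mm from A (one-third of the span from the peak).
ΣM about A: B_y·1191 − (½·0.4·762)·675 − 90·1090 = 0 → B_y = 200970/1191 = 168.741 ≈ 168.7 N.
ΣF_y = 0: A_y + 168.741 − ½·0.4·762 − 90 = 0 → A_y = 73.66 N.
ΣF_x = 0: no horizontal applied forces, so A_x = 0.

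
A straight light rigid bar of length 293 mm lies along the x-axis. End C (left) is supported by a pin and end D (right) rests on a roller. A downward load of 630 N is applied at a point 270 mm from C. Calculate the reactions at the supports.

ΣM about C: D_y·293 − 630·270 = 0 → D_y = 170100/293 = 580.546 ≈ 580.5 N.
ΣF_y = 0: C_y + 580.546 − 630 = 0 → C_y = 49.45 N.
ΣF_x = 0: no horizontal applied forces, so C_x = 0.

C_x = 0, C_y = 49.45 N, D_y = 580.5 N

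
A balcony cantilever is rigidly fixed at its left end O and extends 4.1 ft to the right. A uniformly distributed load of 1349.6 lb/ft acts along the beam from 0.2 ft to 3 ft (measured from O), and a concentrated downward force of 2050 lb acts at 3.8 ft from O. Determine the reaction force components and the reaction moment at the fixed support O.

O_x = 0, O_y = 5829 lb, M_O = 13840 lb·ft

Resultant of the distributed load: 1349.6 × 2.8 = 3778.88 lb at 1.6 ft from O.
ΣF_x = 0: O_x = 0.
ΣF_y = 0: O_y − 1349.6·2.8 − 2050 = 0 → O_y = 5829 lb.
ΣM about O: M_O − (1349.6·2.8)·1.6 − 2050·3.8 = 0 → M_O = 13840 lb·ft.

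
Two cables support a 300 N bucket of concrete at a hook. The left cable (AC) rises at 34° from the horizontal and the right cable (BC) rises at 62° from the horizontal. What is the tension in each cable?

ΣF_x = 0: −T_AC·cos34° + T_BC·cos62° = 0 → T_BC = 1.7659·T_AC.
ΣF_y = 0: T_AC·sin34° + T_BC·sin62° = 300.
Substitute: T_AC·(0.559193 + 1.7659·0.882948) = 300 → T_AC = 141.617 ≈ 141.6 N.
Then T_BC = 1.7659 × 141.617 = 250.1 N.

T_AC = 141.6 N, T_BC = 250.1 N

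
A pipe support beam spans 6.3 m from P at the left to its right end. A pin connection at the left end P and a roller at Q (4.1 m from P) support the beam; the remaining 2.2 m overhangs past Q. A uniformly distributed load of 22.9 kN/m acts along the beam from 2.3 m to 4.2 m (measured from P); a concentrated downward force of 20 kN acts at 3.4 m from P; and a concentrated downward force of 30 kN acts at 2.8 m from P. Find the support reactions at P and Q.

Resultant of the distributed load: 22.9 × 1.9 = 43.51 kN at 3.25 m from P.
Taking moments about P: Q_y·4.1 − (22.9·1.9)·3.25 − 20·3.4 − 30·2.8 = 0 → Q_y = 293.4075/4.1 = 71.5628 ≈ 71.56 kN.
ΣF_y = 0: P_y + 71.5628 − 22.9·1.9 − 20 − 30 = 0 → P_y = 21.95 kN.
ΣF_x = 0: no horizontal applied forces, so P_x = 0.

P_x = 0, P_y = 21.95 kN, Q_y = 71.56 kN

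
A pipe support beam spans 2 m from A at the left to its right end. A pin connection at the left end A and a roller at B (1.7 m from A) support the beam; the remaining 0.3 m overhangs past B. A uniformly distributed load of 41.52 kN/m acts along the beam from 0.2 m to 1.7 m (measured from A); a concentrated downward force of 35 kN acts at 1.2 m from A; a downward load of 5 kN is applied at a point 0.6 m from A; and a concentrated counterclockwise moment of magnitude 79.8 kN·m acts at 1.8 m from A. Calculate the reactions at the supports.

Resultant of the distributed load: 41.52 × 1.5 = 62.28 kN at 0.95 m from A.
ΣM about A: B_y·1.7 − (41.52·1.5)·0.95 − 35·1.2 − 5·0.6 + 79.8 = 0 → B_y = 24.366/1.7 = 14.3329 ≈ 14.33 kN.
ΣF_y = 0: A_y + 14.3329 − 41.52·1.5 − 35 − 5 = 0 → A_y = 87.95 kN.
ΣF_x = 0: no horizontal applied forces, so A_x = 0.

A_x = 0, A_y = 87.95 kN, B_y = 14.33 kN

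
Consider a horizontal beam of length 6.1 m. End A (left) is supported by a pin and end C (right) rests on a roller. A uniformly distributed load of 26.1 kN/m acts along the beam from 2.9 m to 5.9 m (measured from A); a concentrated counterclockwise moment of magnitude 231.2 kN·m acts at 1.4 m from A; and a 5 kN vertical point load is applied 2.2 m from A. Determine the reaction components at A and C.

A_x = 0, A_y = 62.92 kN, C_y = 20.38 kN

Resultant of the distributed load: 26.1 × 3 = 78.3 kN at 4.4 m from A.
Taking moments about A: C_y·6.1 − (26.1·3)·4.4 + 231.2 − 5·2.2 = 0 → C_y = 124.32/6.1 = 20.3803 ≈ 20.38 kN.
ΣF_y = 0: A_y + 20.3803 − 26.1·3 − 5 = 0 → A_y = 62.92 kN.
ΣF_x = 0: no horizontal applied forces, so A_x = 0.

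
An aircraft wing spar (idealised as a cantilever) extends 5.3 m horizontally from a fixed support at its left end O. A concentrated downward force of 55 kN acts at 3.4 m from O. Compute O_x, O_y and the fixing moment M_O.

O_x = 0, O_y = 55.00 kN, M_O = 187.0 kN·m

ΣF_x = 0: O_x = 0.
ΣF_y = 0: O_y − 55 = 0 → O_y = 55.00 kN.
ΣM about O: M_O − 55·3.4 = 0 → M_O = 187.0 kN·m.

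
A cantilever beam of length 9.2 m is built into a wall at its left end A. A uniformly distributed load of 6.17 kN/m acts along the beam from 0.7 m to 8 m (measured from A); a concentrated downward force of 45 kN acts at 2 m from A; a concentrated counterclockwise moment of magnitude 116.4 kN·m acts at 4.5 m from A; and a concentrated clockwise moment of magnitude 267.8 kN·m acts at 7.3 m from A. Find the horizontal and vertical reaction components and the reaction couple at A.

Resultant of the distributed load: 6.17 × 7.3 = 45.041 kN at 4.35 m from A.
ΣF_x = 0: A_x = 0.
ΣF_y = 0: A_y − 6.17·7.3 − 45 = 0 → A_y = 90.04 kN.
ΣM about A: M_A − (6.17·7.3)·4.35 − 45·2 + 116.4 − 267.8 = 0 → M_A = 437.3 kN·m.

A_x = 0, A_y = 90.04 kN, M_A = 437.3 kN·m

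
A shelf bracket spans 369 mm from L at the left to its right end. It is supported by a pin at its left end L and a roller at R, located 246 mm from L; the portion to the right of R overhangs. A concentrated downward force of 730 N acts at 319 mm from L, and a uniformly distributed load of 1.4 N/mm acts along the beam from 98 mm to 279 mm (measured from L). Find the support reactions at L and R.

L_x = 0, L_y = -157.4 N, R_y = 1141 N

Resultant of the distributed load: 1.4 × 181 = 253.4 N at 188.5 mm from L.
Moments about L: R_y·246 − 730·319 − (1.4·181)·188.5 = 0 → R_y = 280635.9/246 = 1140.8 ≈ 1141 N.
ΣF_y = 0: L_y + 1140.8 − 730 − 1.4·181 = 0 → L_y = -157.4 N.
ΣF_x = 0: no horizontal applied forces, so L_x = 0.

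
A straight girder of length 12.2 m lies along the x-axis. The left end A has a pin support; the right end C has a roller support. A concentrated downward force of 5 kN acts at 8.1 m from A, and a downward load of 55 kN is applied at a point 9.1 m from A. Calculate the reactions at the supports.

Taking moments about A: C_y·12.2 − 5·8.1 − 55·9.1 = 0 → C_y = 541/12.2 = 44.3443 ≈ 44.34 kN.
ΣF_y = 0: A_y + 44.3443 − 5 − 55 = 0 → A_y = 15.66 kN.
ΣF_x = 0: no horizontal applied forces, so A_x = 0.

A_x = 0, A_y = 15.66 kN, C_y = 44.34 kN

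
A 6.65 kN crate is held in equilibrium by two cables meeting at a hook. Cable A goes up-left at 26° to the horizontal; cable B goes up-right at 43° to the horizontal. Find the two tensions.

T_A = 5.210 kN, T_B = 6.402 kN

ΣF_x = 0: −T_A·cos26° + T_B·cos43° = 0 → T_B = 1.22895·T_A.
ΣF_y = 0: T_A·sin26° + T_B·sin43° = 6.65.
Substitute: T_A·(0.438371 + 1.22895·0.681998) = 6.65 → T_A = 5.20951 ≈ 5.210 kN.
Then T_B = 1.22895 × 5.20951 = 6.402 kN.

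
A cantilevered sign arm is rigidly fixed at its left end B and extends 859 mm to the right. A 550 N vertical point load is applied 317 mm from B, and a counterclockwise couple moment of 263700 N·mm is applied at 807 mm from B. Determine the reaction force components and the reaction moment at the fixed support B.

ΣF_x = 0: B_x = 0.
ΣF_y = 0: B_y − 550 = 0 → B_y = 550.0 N.
ΣM about B: M_B − 550·317 + 263700 = 0 → M_B = -89350 N·mm.

B_x = 0, B_y = 550.0 N, M_B = -89350 N·mm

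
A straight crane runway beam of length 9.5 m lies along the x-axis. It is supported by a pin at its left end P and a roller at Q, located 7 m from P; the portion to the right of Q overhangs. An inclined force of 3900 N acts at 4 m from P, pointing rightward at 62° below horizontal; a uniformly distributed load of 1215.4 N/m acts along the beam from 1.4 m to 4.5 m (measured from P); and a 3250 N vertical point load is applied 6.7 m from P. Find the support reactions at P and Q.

P_x = -1831 N, P_y = 3795 N, Q_y = 6666 N

Resultant of the distributed load: 1215.4 × 3.1 = 3767.74 N at 2.95 m from P.
Moments about P: Q_y·7 − 3900·sin62°·4 − (1215.4·3.1)·2.95 − 3250·6.7 = 0 → Q_y = 46663.8/7 = 6666.26 ≈ 6666 N.
ΣF_y = 0: P_y + 6666.26 − 3900·sin62° − 1215.4·3.1 − 3250 = 0 → P_y = 3795 N.
ΣF_x = 0: P_x + 3900·cos62° = 0 → P_x = -1831 N.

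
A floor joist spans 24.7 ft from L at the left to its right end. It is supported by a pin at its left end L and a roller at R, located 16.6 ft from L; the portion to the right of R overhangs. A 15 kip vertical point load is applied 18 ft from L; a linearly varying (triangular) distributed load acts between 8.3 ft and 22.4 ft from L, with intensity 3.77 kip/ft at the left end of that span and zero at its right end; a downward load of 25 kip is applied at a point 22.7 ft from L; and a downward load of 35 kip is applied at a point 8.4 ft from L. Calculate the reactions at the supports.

L_x = 0, L_y = 12.60 kip, R_y = 88.98 kip

Resultant of the triangular load: ½ × 3.77 × 14.1 = 26.5785 kip, acting at 13 ft from L (one-third of the span from the peak).
ΣM about L: R_y·16.6 − 15·18 − (½·3.77·14.1)·13 − 25·22.7 − 35·8.4 = 0 → R_y = 1477.0205/16.6 = 88.9771 ≈ 88.98 kip.
ΣF_y = 0: L_y + 88.9771 − 15 − ½·3.77·14.1 − 25 − 35 = 0 → L_y = 12.60 kip.
ΣF_x = 0: no horizontal applied forces, so L_x = 0.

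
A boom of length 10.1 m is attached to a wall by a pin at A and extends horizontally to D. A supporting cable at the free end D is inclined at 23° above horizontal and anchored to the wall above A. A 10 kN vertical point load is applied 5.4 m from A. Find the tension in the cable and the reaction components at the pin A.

ΣM about A: T·sin23°·10.1 − 10·5.4 = 0 → T = 54/(10.1·0.390731) = 13.6834 ≈ 13.68 kN.
ΣF_x = 0: A_x − T·cos23° = 0 → A_x = 13.6834 × 0.920505 = 12.60 kN.
ΣF_y = 0: A_y + T·sin23° − 10 = 0 → A_y = 10 − 13.6834 × 0.390731 = 4.653 kN.

T = 13.68 kN, A_x = 12.60 kN, A_y = 4.653 kN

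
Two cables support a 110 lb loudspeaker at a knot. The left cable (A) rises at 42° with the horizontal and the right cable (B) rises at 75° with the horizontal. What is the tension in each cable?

ΣF_x = 0: −T_A·cos42° + T_B·cos75° = 0 → T_B = 2.87129·T_A.
ΣF_y = 0: T_A·sin42° + T_B·sin75° = 110.
Substitute: T_A·(0.669131 + 2.87129·0.965926) = 110 → T_A = 31.9527 ≈ 31.95 lb.
Then T_B = 2.87129 × 31.9527 = 91.75 lb.

T_A = 31.95 lb, T_B = 91.75 lb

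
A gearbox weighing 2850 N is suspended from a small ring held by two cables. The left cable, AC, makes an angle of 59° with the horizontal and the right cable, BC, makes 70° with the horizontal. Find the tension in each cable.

ΣF_x = 0: −T_AC·cos59° + T_BC·cos70° = 0 → T_BC = 1.50587·T_AC.
ΣF_y = 0: T_AC·sin59° + T_BC·sin70° = 2850.
Substitute: T_AC·(0.857167 + 1.50587·0.939693) = 2850 → T_AC = 1254.28 ≈ 1254 N.
Then T_BC = 1.50587 × 1254.28 = 1889 N.

T_AC = 1254 N, T_BC = 1889 N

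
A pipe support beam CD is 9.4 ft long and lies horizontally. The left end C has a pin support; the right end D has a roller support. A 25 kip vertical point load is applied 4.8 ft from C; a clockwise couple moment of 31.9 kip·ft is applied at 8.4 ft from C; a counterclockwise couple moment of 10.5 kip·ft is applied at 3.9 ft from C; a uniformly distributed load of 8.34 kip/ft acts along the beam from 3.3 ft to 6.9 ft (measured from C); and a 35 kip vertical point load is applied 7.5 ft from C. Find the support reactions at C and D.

Resultant of the distributed load: 8.34 × 3.6 = 30.024 kip at 5.1 ft from C.
Moments about C: D_y·9.4 − 25·4.8 − 31.9 + 10.5 − (8.34·3.6)·5.1 − 35·7.5 = 0 → D_y = 557.0224/9.4 = 59.2577 ≈ 59.26 kip.
ΣF_y = 0: C_y + 59.2577 − 25 − 8.34·3.6 − 35 = 0 → C_y = 30.77 kip.
ΣF_x = 0: no horizontal applied forces, so C_x = 0.

C_x = 0, C_y = 30.77 kip, D_y = 59.26 kip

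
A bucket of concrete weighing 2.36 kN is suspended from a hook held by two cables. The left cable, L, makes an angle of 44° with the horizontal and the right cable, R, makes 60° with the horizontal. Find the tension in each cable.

ΣF_x = 0: −T_L·cos44° + T_R·cos60° = 0 → T_R = 1.43868·T_L.
ΣF_y = 0: T_L·sin44° + T_R·sin60° = 2.36.
Substitute: T_L·(0.694658 + 1.43868·0.866025) = 2.36 → T_L = 1.21612 ≈ 1.216 kN.
Then T_R = 1.43868 × 1.21612 = 1.750 kN.

T_L = 1.216 kN, T_R = 1.750 kN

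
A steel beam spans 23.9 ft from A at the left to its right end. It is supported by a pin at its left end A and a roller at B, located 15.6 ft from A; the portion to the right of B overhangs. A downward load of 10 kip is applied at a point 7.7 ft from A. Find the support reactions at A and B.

A_x = 0, A_y = 5.064 kip, B_y = 4.936 kip

Taking moments about A: B_y·15.6 − 10·7.7 = 0 → B_y = 77/15.6 = 4.9359 ≈ 4.936 kip.
ΣF_y = 0: A_y + 4.9359 − 10 = 0 → A_y = 5.064 kip.
ΣF_x = 0: no horizontal applied forces, so A_x = 0.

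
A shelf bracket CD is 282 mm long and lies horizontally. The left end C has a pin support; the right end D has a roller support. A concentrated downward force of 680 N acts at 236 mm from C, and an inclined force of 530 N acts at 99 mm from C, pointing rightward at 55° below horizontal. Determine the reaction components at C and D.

C_x = -304.0 N, C_y = 392.7 N, D_y = 721.5 N

Taking moments about C: D_y·282 − 680·236 − 530·sin55°·99 = 0 → D_y = 203461/282 = 721.493 ≈ 721.5 N.
ΣF_y = 0: C_y + 721.493 − 680 − 530·sin55° = 0 → C_y = 392.7 N.
ΣF_x = 0: C_x + 530·cos55° = 0 → C_x = -304.0 N.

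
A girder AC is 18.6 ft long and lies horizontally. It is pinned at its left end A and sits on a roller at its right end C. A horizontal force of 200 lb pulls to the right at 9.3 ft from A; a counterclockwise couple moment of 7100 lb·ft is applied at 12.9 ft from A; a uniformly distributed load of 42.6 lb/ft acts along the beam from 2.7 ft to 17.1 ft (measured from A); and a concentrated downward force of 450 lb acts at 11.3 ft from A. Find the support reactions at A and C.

A_x = -200.0 lb, A_y = 845.3 lb, C_y = 218.2 lb

Resultant of the distributed load: 42.6 × 14.4 = 613.44 lb at 9.9 ft from A.
ΣM about A: C_y·18.6 + 7100 − (42.6·14.4)·9.9 − 450·11.3 = 0 → C_y = 4058.056/18.6 = 218.175 ≈ 218.2 lb.
ΣF_y = 0: A_y + 218.175 − 42.6·14.4 − 450 = 0 → A_y = 845.3 lb.
ΣF_x = 0: A_x + 200 = 0 → A_x = -200.0 lb.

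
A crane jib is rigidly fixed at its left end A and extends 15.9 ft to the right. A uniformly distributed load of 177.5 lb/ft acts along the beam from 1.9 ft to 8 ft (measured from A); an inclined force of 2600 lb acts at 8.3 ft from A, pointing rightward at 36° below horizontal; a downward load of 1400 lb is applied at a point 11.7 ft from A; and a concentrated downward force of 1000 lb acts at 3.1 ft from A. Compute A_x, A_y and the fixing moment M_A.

A_x = -2103 lb, A_y = 5011 lb, M_A = 37520 lb·ft

Resultant of the distributed load: 177.5 × 6.1 = 1082.75 lb at 4.95 ft from A.
ΣF_x = 0: A_x + 2600·cos36° = 0 → A_x = -2103 lb.
ΣF_y = 0: A_y − 177.5·6.1 − 2600·sin36° − 1400 − 1000 = 0 → A_y = 5011 lb.
ΣM about A: M_A − (177.5·6.1)·4.95 − 2600·sin36°·8.3 − 1400·11.7 − 1000·3.1 = 0 → M_A = 37520 lb·ft.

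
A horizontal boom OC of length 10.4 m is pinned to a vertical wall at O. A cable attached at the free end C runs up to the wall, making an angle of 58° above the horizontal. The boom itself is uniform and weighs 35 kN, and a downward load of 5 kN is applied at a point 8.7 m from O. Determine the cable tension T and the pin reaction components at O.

ΣM about O: T·sin58°·10.4 − 35·5.2 − 5·8.7 = 0 → T = 225.5/(10.4·0.848048) = 25.5678 ≈ 25.57 kN.
ΣF_x = 0: O_x − T·cos58° = 0 → O_x = 25.5678 × 0.529919 = 13.55 kN.
ΣF_y = 0: O_y + T·sin58° − 35 − 5 = 0 → O_y = 40 − 25.5678 × 0.848048 = 18.32 kN.

T = 25.57 kN, O_x = 13.55 kN, O_y = 18.32 kN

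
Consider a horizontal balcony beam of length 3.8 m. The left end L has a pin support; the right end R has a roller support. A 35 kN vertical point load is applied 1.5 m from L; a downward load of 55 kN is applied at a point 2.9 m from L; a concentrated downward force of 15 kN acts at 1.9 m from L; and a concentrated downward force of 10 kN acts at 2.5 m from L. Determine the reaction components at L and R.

Moments about L: R_y·3.8 − 35·1.5 − 55·2.9 − 15·1.9 − 10·2.5 = 0 → R_y = 265.5/3.8 = 69.8684 ≈ 69.87 kN.
ΣF_y = 0: L_y + 69.8684 − 35 − 55 − 15 − 10 = 0 → L_y = 45.13 kN.
ΣF_x = 0: no horizontal applied forces, so L_x = 0.

L_x = 0, L_y = 45.13 kN, R_y = 69.87 kN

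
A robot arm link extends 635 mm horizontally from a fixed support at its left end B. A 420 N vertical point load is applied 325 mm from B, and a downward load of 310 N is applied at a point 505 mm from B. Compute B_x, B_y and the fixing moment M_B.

ΣF_x = 0: B_x = 0.
ΣF_y = 0: B_y − 420 − 310 = 0 → B_y = 730.0 N.
ΣM about B: M_B − 420·325 − 310·505 = 0 → M_B = 293000 N·mm.

B_x = 0, B_y = 730.0 N, M_B = 293000 N·mm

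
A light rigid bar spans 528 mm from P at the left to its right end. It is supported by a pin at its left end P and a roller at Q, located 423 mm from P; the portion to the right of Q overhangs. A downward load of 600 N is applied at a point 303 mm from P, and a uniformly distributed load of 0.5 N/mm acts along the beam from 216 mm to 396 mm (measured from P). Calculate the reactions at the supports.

P_x = 0, P_y = 195.1 N, Q_y = 494.9 N

Resultant of the distributed load: 0.5 × 180 = 90 N at 306 mm from P.
Moments about P: Q_y·423 − 600·303 − (0.5·180)·306 = 0 → Q_y = 209340/423 = 494.894 ≈ 494.9 N.
ΣF_y = 0: P_y + 494.894 − 600 − 0.5·180 = 0 → P_y = 195.1 N.
ΣF_x = 0: no horizontal applied forces, so P_x = 0.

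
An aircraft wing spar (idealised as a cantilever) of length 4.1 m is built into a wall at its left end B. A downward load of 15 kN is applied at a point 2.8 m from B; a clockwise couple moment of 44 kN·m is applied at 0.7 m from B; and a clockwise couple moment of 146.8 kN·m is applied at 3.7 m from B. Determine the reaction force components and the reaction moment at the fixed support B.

ΣF_x = 0: B_x = 0.
ΣF_y = 0: B_y − 15 = 0 → B_y = 15.00 kN.
ΣM about B: M_B − 15·2.8 − 44 − 146.8 = 0 → M_B = 232.8 kN·m.

B_x = 0, B_y = 15.00 kN, M_B = 232.8 kN·m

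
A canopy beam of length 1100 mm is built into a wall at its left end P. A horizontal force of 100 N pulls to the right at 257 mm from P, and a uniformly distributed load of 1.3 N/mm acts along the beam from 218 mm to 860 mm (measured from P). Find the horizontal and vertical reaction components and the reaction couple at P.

Resultant of the distributed load: 1.3 × 642 = 834.6 N at 539 mm from P.
ΣF_x = 0: P_x + 100 = 0 → P_x = -100.0 N.
ΣF_y = 0: P_y − 1.3·642 = 0 → P_y = 834.6 N.
ΣM about P: M_P − (1.3·642)·539 = 0 → M_P = 449800 N·mm.

P_x = -100.0 N, P_y = 834.6 N, M_P = 449800 N·mm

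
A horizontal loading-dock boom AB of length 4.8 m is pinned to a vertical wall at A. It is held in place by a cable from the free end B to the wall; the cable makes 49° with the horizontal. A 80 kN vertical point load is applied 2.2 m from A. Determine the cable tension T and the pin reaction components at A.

T = 48.58 kN, A_x = 31.87 kN, A_y = 43.33 kN

ΣM about A: T·sin49°·4.8 − 80·2.2 = 0 → T = 176/(4.8·0.75471) = 48.5838 ≈ 48.58 kN.
ΣF_x = 0: A_x − T·cos49° = 0 → A_x = 48.5838 × 0.656059 = 31.87 kN.
ΣF_y = 0: A_y + T·sin49° − 80 = 0 → A_y = 80 − 48.5838 × 0.75471 = 43.33 kN.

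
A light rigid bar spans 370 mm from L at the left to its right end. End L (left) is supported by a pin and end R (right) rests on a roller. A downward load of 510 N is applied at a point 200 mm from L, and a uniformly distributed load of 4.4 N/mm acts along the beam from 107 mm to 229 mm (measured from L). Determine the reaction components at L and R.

Resultant of the distributed load: 4.4 × 122 = 536.8 N at 168 mm from L.
ΣM about L: R_y·370 − 510·200 − (4.4·122)·168 = 0 → R_y = 192182.4/370 = 519.412 ≈ 519.4 N.
ΣF_y = 0: L_y + 519.412 − 510 − 4.4·122 = 0 → L_y = 527.4 N.
ΣF_x = 0: no horizontal applied forces, so L_x = 0.

L_x = 0, L_y = 527.4 N, R_y = 519.4 N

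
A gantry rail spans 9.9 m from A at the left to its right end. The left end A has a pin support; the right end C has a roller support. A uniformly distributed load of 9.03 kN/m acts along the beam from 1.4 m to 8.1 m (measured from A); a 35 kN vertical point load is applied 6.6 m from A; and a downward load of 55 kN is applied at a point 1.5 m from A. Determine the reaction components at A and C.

Resultant of the distributed load: 9.03 × 6.7 = 60.501 kN at 4.75 m from A.
ΣM about A: C_y·9.9 − (9.03·6.7)·4.75 − 35·6.6 − 55·1.5 = 0 → C_y = 600.87975/9.9 = 60.6949 ≈ 60.69 kN.
ΣF_y = 0: A_y + 60.6949 − 9.03·6.7 − 35 − 55 = 0 → A_y = 89.81 kN.
ΣF_x = 0: no horizontal applied forces, so A_x = 0.

A_x = 0, A_y = 89.81 kN, C_y = 60.69 kN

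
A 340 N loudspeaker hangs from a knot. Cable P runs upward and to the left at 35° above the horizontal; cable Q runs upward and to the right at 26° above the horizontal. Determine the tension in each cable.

ΣF_x = 0: −T_P·cos35° + T_Q·cos26° = 0 → T_Q = 0.91139·T_P.
ΣF_y = 0: T_P·sin35° + T_Q·sin26° = 340.
Substitute: T_P·(0.573576 + 0.91139·0.438371) = 340 → T_P = 349.398 ≈ 349.4 N.
Then T_Q = 0.91139 × 349.398 = 318.4 N.

T_P = 349.4 N, T_Q = 318.4 N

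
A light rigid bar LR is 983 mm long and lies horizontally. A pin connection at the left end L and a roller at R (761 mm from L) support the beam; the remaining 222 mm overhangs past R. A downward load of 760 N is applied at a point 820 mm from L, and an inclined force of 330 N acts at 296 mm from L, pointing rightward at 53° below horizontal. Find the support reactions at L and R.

ΣM about L: R_y·761 − 760·820 − 330·sin53°·296 = 0 → R_y = 701211/761 = 921.434 ≈ 921.4 N.
ΣF_y = 0: L_y + 921.434 − 760 − 330·sin53° = 0 → L_y = 102.1 N.
ΣF_x = 0: L_x + 330·cos53° = 0 → L_x = -198.6 N.

L_x = -198.6 N, L_y = 102.1 N, R_y = 921.4 N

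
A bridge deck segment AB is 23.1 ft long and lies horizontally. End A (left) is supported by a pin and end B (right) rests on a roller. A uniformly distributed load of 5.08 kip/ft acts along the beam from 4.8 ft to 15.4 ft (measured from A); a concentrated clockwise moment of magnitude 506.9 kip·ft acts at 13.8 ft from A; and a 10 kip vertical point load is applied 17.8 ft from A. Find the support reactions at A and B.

A_x = 0, A_y = 10.65 kip, B_y = 53.19 kip

Resultant of the distributed load: 5.08 × 10.6 = 53.848 kip at 10.1 ft from A.
Taking moments about A: B_y·23.1 − (5.08·10.6)·10.1 − 506.9 − 10·17.8 = 0 → B_y = 1228.7648/23.1 = 53.1933 ≈ 53.19 kip.
ΣF_y = 0: A_y + 53.1933 − 5.08·10.6 − 10 = 0 → A_y = 10.65 kip.
ΣF_x = 0: no horizontal applied forces, so A_x = 0.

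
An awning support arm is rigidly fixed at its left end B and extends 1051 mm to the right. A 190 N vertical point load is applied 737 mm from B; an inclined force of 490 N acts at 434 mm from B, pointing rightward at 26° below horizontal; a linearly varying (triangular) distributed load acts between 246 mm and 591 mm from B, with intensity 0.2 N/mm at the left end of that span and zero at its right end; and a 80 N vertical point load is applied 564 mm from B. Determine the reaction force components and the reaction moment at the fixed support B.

B_x = -440.4 N, B_y = 519.3 N, M_B = 290800 N·mm

Resultant of the triangular load: ½ × 0.2 × 345 = 34.5 N, acting at 361 mm from B (one-third of the span from the peak).
ΣF_x = 0: B_x + 490·cos26° = 0 → B_x = -440.4 N.
ΣF_y = 0: B_y − 190 − 490·sin26° − ½·0.2·345 − 80 = 0 → B_y = 519.3 N.
ΣM about B: M_B − 190·737 − 490·sin26°·434 − (½·0.2·345)·361 − 80·564 = 0 → M_B = 290800 N·mm.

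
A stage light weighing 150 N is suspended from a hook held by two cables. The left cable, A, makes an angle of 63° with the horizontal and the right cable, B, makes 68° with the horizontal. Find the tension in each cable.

T_A = 74.45 N, T_B = 90.23 N

ΣF_x = 0: −T_A·cos63° + T_B·cos68° = 0 → T_B = 1.21191·T_A.
ΣF_y = 0: T_A·sin63° + T_B·sin68° = 150.
Substitute: T_A·(0.891007 + 1.21191·0.927184) = 150 → T_A = 74.4539 ≈ 74.45 N.
Then T_B = 1.21191 × 74.4539 = 90.23 N.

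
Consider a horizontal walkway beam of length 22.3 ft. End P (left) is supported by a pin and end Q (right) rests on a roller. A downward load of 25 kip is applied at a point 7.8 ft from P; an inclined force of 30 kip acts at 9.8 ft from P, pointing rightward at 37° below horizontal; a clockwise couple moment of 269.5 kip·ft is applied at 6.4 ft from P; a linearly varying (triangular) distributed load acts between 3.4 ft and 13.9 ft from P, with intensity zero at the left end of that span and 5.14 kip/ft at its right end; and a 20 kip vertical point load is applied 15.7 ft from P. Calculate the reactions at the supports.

Resultant of the triangular load: ½ × 5.14 × 10.5 = 26.985 kip, acting at 10.4 ft from P (one-third of the span from the peak).
Taking moments about P: Q_y·22.3 − 25·7.8 − 30·sin37°·9.8 − 269.5 − (½·5.14·10.5)·10.4 − 20·15.7 = 0 → Q_y = 1236.08/22.3 = 55.4296 ≈ 55.43 kip.
ΣF_y = 0: P_y + 55.4296 − 25 − 30·sin37° − ½·5.14·10.5 − 20 = 0 → P_y = 34.61 kip.
ΣF_x = 0: P_x + 30·cos37° = 0 → P_x = -23.96 kip.

P_x = -23.96 kip, P_y = 34.61 kip, Q_y = 55.43 kip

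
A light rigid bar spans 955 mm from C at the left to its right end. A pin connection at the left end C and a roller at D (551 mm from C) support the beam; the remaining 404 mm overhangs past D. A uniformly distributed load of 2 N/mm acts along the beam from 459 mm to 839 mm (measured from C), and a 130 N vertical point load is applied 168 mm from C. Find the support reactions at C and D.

Resultant of the distributed load: 2 × 380 = 760 N at 649 mm from C.
Taking moments about C: D_y·551 − (2·380)·649 − 130·168 = 0 → D_y = 515080/551 = 934.809 ≈ 934.8 N.
ΣF_y = 0: C_y + 934.809 − 2·380 − 130 = 0 → C_y = -44.81 N.
ΣF_x = 0: no horizontal applied forces, so C_x = 0.

C_x = 0, C_y = -44.81 N, D_y = 934.8 N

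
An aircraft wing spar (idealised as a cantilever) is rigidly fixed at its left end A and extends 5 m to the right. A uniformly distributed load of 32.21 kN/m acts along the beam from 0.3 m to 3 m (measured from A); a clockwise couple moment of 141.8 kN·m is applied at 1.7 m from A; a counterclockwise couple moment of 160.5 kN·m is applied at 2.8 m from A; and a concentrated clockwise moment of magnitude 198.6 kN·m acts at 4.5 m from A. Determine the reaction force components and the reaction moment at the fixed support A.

A_x = 0, A_y = 86.97 kN, M_A = 323.4 kN·m

Resultant of the distributed load: 32.21 × 2.7 = 86.967 kN at 1.65 m from A.
ΣF_x = 0: A_x = 0.
ΣF_y = 0: A_y − 32.21·2.7 = 0 → A_y = 86.97 kN.
ΣM about A: M_A − (32.21·2.7)·1.65 − 141.8 + 160.5 − 198.6 = 0 → M_A = 323.4 kN·m.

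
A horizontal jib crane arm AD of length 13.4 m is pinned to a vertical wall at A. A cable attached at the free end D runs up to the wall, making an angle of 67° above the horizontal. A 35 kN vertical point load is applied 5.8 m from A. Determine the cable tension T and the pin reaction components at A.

T = 16.46 kN, A_x = 6.430 kN, A_y = 19.85 kN

ΣM about A: T·sin67°·13.4 − 35·5.8 = 0 → T = 203/(13.4·0.920505) = 16.4575 ≈ 16.46 kN.
ΣF_x = 0: A_x − T·cos67° = 0 → A_x = 16.4575 × 0.390731 = 6.430 kN.
ΣF_y = 0: A_y + T·sin67° − 35 = 0 → A_y = 35 − 16.4575 × 0.920505 = 19.85 kN.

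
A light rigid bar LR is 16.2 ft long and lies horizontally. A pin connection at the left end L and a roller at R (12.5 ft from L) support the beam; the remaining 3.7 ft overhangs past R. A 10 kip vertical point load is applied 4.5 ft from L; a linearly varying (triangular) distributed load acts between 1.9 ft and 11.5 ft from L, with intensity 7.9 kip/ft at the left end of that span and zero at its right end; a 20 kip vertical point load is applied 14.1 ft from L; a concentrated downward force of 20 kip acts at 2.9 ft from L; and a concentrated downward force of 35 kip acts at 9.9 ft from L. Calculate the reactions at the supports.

Resultant of the triangular load: ½ × 7.9 × 9.6 = 37.92 kip, acting at 5.1 ft from L (one-third of the span from the peak).
ΣM about L: R_y·12.5 − 10·4.5 − (½·7.9·9.6)·5.1 − 20·14.1 − 20·2.9 − 35·9.9 = 0 → R_y = 924.892/12.5 = 73.9914 ≈ 73.99 kip.
ΣF_y = 0: L_y + 73.9914 − 10 − ½·7.9·9.6 − 20 − 20 − 35 = 0 → L_y = 48.93 kip.
ΣF_x = 0: no horizontal applied forces, so L_x = 0.

L_x = 0, L_y = 48.93 kip, R_y = 73.99 kip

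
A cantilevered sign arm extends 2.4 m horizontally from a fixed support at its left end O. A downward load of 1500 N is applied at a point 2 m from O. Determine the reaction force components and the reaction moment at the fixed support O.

ΣF_x = 0: O_x = 0.
ΣF_y = 0: O_y − 1500 = 0 → O_y = 1500 N.
ΣM about O: M_O − 1500·2 = 0 → M_O = 3000 N·m.

O_x = 0, O_y = 1500 N, M_O = 3000 N·m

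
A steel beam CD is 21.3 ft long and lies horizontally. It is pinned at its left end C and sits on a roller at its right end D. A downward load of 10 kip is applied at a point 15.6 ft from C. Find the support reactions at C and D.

ΣM about C: D_y·21.3 − 10·15.6 = 0 → D_y = 156/21.3 = 7.32394 ≈ 7.324 kip.
ΣF_y = 0: C_y + 7.32394 − 10 = 0 → C_y = 2.676 kip.
ΣF_x = 0: no horizontal applied forces, so C_x = 0.

C_x = 0, C_y = 2.676 kip, D_y = 7.324 kip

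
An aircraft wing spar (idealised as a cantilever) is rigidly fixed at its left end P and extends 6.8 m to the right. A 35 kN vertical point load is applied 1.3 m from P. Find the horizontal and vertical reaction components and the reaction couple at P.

P_x = 0, P_y = 35.00 kN, M_P = 45.50 kN·m

ΣF_x = 0: P_x = 0.
ΣF_y = 0: P_y − 35 = 0 → P_y = 35.00 kN.
ΣM about P: M_P − 35·1.3 = 0 → M_P = 45.50 kN·m.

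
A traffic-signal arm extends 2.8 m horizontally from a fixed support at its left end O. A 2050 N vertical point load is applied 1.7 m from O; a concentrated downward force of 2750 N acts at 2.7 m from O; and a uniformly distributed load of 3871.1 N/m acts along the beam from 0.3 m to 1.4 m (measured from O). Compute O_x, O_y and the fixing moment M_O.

Resultant of the distributed load: 3871.1 × 1.1 = 4258.21 N at 0.85 m from O.
ΣF_x = 0: O_x = 0.
ΣF_y = 0: O_y − 2050 − 2750 − 3871.1·1.1 = 0 → O_y = 9058 N.
ΣM about O: M_O − 2050·1.7 − 2750·2.7 − (3871.1·1.1)·0.85 = 0 → M_O = 14530 N·m.

O_x = 0, O_y = 9058 N, M_O = 14530 N·m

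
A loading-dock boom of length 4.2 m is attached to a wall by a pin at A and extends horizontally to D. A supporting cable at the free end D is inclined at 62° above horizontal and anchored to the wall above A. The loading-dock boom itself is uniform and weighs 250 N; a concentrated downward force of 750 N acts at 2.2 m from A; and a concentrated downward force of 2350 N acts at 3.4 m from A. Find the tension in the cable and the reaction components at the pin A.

ΣM about A: T·sin62°·4.2 − 250·2.1 − 750·2.2 − 2350·3.4 = 0 → T = 10165/(4.2·0.882948) = 2741.09 ≈ 2741 N.
ΣF_x = 0: A_x − T·cos62° = 0 → A_x = 2741.09 × 0.469472 = 1287 N.
ΣF_y = 0: A_y + T·sin62° − 250 − 750 − 2350 = 0 → A_y = 3350 − 2741.09 × 0.882948 = 929.8 N.

T = 2741 N, A_x = 1287 N, A_y = 929.8 N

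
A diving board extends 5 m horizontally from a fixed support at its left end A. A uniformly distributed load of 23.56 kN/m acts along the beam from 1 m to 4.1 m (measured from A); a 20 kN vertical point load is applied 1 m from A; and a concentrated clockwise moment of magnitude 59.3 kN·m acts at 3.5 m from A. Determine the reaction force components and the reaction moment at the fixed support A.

Resultant of the distributed load: 23.56 × 3.1 = 73.036 kN at 2.55 m from A.
ΣF_x = 0: A_x = 0.
ΣF_y = 0: A_y − 23.56·3.1 − 20 = 0 → A_y = 93.04 kN.
ΣM about A: M_A − (23.56·3.1)·2.55 − 20·1 − 59.3 = 0 → M_A = 265.5 kN·m.

A_x = 0, A_y = 93.04 kN, M_A = 265.5 kN·m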